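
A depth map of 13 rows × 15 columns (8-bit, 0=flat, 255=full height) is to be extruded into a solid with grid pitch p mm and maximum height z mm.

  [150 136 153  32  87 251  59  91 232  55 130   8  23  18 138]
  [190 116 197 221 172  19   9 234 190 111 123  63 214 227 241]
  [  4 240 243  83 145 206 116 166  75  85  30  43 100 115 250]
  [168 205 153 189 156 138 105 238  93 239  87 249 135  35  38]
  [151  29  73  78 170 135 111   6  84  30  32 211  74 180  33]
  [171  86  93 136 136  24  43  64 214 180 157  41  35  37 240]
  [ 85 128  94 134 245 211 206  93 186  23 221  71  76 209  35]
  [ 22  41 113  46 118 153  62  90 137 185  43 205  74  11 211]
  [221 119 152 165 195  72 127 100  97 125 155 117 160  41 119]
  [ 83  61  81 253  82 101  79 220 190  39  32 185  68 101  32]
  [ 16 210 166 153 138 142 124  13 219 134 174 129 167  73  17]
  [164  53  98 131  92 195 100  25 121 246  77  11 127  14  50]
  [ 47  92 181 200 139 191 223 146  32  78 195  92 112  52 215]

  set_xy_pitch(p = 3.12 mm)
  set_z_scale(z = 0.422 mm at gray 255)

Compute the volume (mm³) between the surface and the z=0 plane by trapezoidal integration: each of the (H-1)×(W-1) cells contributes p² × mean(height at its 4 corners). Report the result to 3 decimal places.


height_mm = gray/255 × 0.422; cell vol = 3.12² × mean(4 corners)
unit = 3.12² × 0.422 / (4×255) = 0.00402737 mm³ per gray-sum
row 0: Σ corner-gray over 14 cells = 7061  → 28.4373
row 1: Σ corner-gray over 14 cells = 7771  → 31.2967
row 2: Σ corner-gray over 14 cells = 7798  → 31.4054
row 3: Σ corner-gray over 14 cells = 6860  → 27.6278
row 4: Σ corner-gray over 14 cells = 5513  → 22.2029
row 5: Σ corner-gray over 14 cells = 6817  → 27.4546
row 6: Σ corner-gray over 14 cells = 6703  → 26.9955
row 7: Σ corner-gray over 14 cells = 6379  → 25.6906
row 8: Σ corner-gray over 14 cells = 6689  → 26.9391
row 9: Σ corner-gray over 14 cells = 6816  → 27.4505
row 10: Σ corner-gray over 14 cells = 6511  → 26.2222
row 11: Σ corner-gray over 14 cells = 6522  → 26.2665
Σ rows: total corner-gray = 81440  → 327.9890 mm³

327.989


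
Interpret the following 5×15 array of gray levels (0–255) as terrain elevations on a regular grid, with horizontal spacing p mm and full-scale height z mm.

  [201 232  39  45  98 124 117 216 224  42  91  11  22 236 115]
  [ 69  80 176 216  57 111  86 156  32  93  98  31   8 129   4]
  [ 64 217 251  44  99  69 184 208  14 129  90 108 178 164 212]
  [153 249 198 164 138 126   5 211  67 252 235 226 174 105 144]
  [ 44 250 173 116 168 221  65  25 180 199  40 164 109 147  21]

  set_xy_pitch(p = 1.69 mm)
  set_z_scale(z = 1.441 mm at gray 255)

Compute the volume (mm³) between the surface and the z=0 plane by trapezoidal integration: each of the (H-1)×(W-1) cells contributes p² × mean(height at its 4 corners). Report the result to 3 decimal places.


height_mm = gray/255 × 1.441; cell vol = 1.69² × mean(4 corners)
unit = 1.69² × 1.441 / (4×255) = 0.00403494 mm³ per gray-sum
row 0: Σ corner-gray over 14 cells = 5929  → 23.9232
row 1: Σ corner-gray over 14 cells = 6405  → 25.8438
row 2: Σ corner-gray over 14 cells = 8383  → 33.8249
row 3: Σ corner-gray over 14 cells = 8376  → 33.7967
Σ rows: total corner-gray = 29093  → 117.3885 mm³

117.389


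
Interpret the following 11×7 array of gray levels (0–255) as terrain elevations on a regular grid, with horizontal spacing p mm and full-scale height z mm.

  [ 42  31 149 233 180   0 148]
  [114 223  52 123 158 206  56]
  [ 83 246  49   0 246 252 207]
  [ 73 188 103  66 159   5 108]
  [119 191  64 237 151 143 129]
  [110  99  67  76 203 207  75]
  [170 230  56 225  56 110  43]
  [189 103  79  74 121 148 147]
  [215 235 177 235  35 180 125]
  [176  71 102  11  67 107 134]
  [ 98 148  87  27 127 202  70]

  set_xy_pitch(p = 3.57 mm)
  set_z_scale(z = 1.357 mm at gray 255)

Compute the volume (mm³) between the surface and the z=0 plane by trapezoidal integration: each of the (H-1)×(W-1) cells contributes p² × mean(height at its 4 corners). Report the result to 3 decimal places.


525.898

height_mm = gray/255 × 1.357; cell vol = 3.57² × mean(4 corners)
unit = 3.57² × 1.357 / (4×255) = 0.0169557 mm³ per gray-sum
row 0: Σ corner-gray over 6 cells = 3070  → 52.0540
row 1: Σ corner-gray over 6 cells = 3570  → 60.5319
row 2: Σ corner-gray over 6 cells = 3099  → 52.5458
row 3: Σ corner-gray over 6 cells = 3043  → 51.5962
row 4: Σ corner-gray over 6 cells = 3309  → 56.1065
row 5: Σ corner-gray over 6 cells = 3056  → 51.8167
row 6: Σ corner-gray over 6 cells = 2953  → 50.0702
row 7: Σ corner-gray over 6 cells = 3450  → 58.4972
row 8: Σ corner-gray over 6 cells = 3090  → 52.3932
row 9: Σ corner-gray over 6 cells = 2376  → 40.2868
Σ rows: total corner-gray = 31016  → 525.8985 mm³


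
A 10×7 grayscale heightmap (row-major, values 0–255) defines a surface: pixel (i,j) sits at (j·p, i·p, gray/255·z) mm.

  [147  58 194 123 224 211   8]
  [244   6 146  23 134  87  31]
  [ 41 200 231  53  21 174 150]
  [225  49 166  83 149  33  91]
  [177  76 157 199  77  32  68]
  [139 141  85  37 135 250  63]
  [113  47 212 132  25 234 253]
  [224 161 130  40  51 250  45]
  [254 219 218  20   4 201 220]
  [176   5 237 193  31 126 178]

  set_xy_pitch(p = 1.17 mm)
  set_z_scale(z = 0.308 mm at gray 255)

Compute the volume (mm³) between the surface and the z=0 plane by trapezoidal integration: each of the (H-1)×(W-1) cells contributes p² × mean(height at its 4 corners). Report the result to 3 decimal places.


11.054

height_mm = gray/255 × 0.308; cell vol = 1.17² × mean(4 corners)
unit = 1.17² × 0.308 / (4×255) = 0.000413354 mm³ per gray-sum
row 0: Σ corner-gray over 6 cells = 2842  → 1.1748
row 1: Σ corner-gray over 6 cells = 2616  → 1.0813
row 2: Σ corner-gray over 6 cells = 2825  → 1.1677
row 3: Σ corner-gray over 6 cells = 2603  → 1.0760
row 4: Σ corner-gray over 6 cells = 2825  → 1.1677
row 5: Σ corner-gray over 6 cells = 3164  → 1.3079
row 6: Σ corner-gray over 6 cells = 3199  → 1.3223
row 7: Σ corner-gray over 6 cells = 3331  → 1.3769
row 8: Σ corner-gray over 6 cells = 3336  → 1.3789
Σ rows: total corner-gray = 26741  → 11.0535 mm³


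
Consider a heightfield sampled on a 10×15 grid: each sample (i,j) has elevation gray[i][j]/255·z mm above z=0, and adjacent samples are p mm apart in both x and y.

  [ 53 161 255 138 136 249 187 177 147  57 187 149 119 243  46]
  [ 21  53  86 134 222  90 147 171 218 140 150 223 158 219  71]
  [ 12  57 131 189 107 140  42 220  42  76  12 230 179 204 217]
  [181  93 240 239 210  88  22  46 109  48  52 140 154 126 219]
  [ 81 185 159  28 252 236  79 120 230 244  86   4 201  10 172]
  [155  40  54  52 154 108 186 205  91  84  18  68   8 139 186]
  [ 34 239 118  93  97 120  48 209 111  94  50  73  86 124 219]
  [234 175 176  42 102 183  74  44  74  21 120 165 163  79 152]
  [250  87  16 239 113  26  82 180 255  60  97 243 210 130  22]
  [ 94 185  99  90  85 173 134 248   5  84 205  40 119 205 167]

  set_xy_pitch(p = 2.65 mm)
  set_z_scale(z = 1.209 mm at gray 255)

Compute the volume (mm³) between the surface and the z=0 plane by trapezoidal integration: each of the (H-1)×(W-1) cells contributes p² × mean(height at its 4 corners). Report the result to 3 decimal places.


height_mm = gray/255 × 1.209; cell vol = 2.65² × mean(4 corners)
unit = 2.65² × 1.209 / (4×255) = 0.00832373 mm³ per gray-sum
row 0: Σ corner-gray over 14 cells = 8623  → 71.7755
row 1: Σ corner-gray over 14 cells = 7601  → 63.2687
row 2: Σ corner-gray over 14 cells = 7021  → 58.4409
row 3: Σ corner-gray over 14 cells = 7455  → 62.0534
row 4: Σ corner-gray over 14 cells = 6676  → 55.5692
row 5: Σ corner-gray over 14 cells = 5932  → 49.3764
row 6: Σ corner-gray over 14 cells = 6399  → 53.2635
row 7: Σ corner-gray over 14 cells = 6970  → 58.0164
row 8: Σ corner-gray over 14 cells = 7353  → 61.2044
Σ rows: total corner-gray = 64030  → 532.9683 mm³

532.968


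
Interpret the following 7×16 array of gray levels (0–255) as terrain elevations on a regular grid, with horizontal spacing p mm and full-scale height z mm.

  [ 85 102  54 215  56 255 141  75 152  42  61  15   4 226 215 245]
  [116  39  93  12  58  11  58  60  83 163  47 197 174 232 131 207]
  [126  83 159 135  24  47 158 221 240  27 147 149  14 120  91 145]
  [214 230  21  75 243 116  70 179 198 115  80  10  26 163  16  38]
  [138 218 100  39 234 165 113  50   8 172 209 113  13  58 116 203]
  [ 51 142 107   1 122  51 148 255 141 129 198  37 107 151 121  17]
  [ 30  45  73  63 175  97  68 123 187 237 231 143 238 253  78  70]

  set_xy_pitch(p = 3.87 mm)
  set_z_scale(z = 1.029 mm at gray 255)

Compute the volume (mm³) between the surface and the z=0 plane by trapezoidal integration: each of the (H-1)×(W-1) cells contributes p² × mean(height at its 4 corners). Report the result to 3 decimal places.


627.328

height_mm = gray/255 × 1.029; cell vol = 3.87² × mean(4 corners)
unit = 3.87² × 1.029 / (4×255) = 0.015109 mm³ per gray-sum
row 0: Σ corner-gray over 15 cells = 6595  → 99.6442
row 1: Σ corner-gray over 15 cells = 6540  → 98.8132
row 2: Σ corner-gray over 15 cells = 6837  → 103.3006
row 3: Σ corner-gray over 15 cells = 6893  → 104.1467
row 4: Σ corner-gray over 15 cells = 7045  → 106.4433
row 5: Σ corner-gray over 15 cells = 7610  → 114.9799
Σ rows: total corner-gray = 41520  → 627.3277 mm³


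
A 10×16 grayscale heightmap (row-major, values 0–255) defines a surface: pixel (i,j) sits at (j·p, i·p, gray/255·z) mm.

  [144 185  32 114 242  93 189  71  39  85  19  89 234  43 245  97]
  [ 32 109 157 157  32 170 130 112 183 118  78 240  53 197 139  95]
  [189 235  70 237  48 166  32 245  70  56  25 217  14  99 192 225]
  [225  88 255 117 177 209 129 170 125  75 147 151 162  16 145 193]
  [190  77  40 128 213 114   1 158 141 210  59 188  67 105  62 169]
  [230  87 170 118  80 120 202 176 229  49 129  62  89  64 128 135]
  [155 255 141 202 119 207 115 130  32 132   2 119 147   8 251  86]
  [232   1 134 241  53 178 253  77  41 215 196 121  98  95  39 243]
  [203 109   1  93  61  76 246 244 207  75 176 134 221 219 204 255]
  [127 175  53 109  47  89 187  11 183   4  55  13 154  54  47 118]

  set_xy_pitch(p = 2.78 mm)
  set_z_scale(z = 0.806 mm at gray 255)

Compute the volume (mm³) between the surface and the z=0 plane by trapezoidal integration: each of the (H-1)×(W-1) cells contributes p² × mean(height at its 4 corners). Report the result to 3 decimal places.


height_mm = gray/255 × 0.806; cell vol = 2.78² × mean(4 corners)
unit = 2.78² × 0.806 / (4×255) = 0.00610695 mm³ per gray-sum
row 0: Σ corner-gray over 15 cells = 7478  → 45.6678
row 1: Σ corner-gray over 15 cells = 7703  → 47.0418
row 2: Σ corner-gray over 15 cells = 8176  → 49.9304
row 3: Σ corner-gray over 15 cells = 7835  → 47.8480
row 4: Σ corner-gray over 15 cells = 7256  → 44.3120
row 5: Σ corner-gray over 15 cells = 7732  → 47.2189
row 6: Σ corner-gray over 15 cells = 7920  → 48.3671
row 7: Σ corner-gray over 15 cells = 8549  → 52.2083
row 8: Σ corner-gray over 15 cells = 7197  → 43.9517
Σ rows: total corner-gray = 69846  → 426.5461 mm³

426.546


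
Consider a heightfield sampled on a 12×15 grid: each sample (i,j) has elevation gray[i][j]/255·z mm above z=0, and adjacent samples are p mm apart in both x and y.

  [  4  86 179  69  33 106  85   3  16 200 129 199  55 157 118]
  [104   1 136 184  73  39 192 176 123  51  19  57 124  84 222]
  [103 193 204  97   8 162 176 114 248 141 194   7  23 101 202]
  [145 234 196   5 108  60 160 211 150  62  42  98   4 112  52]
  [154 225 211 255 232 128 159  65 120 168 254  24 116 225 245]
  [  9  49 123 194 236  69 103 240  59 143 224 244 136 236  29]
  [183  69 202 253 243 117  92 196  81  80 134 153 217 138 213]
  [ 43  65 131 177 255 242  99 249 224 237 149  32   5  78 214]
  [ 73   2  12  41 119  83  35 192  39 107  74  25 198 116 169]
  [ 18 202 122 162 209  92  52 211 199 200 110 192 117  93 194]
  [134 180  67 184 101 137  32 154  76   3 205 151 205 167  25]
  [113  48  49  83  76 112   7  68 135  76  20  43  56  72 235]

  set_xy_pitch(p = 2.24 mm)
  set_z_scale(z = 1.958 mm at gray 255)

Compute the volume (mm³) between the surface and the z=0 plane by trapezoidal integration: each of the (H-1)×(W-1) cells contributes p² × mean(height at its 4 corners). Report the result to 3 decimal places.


757.254

height_mm = gray/255 × 1.958; cell vol = 2.24² × mean(4 corners)
unit = 2.24² × 1.958 / (4×255) = 0.00963182 mm³ per gray-sum
row 0: Σ corner-gray over 14 cells = 5600  → 53.9382
row 1: Σ corner-gray over 14 cells = 6485  → 62.4624
row 2: Σ corner-gray over 14 cells = 6722  → 64.7451
row 3: Σ corner-gray over 14 cells = 7844  → 75.5520
row 4: Σ corner-gray over 14 cells = 8913  → 85.8485
row 5: Σ corner-gray over 14 cells = 8496  → 81.8320
row 6: Σ corner-gray over 14 cells = 8489  → 81.7646
row 7: Σ corner-gray over 14 cells = 6471  → 62.3275
row 8: Σ corner-gray over 14 cells = 6462  → 62.2408
row 9: Σ corner-gray over 14 cells = 7617  → 73.3656
row 10: Σ corner-gray over 14 cells = 5521  → 53.1773
Σ rows: total corner-gray = 78620  → 757.2540 mm³


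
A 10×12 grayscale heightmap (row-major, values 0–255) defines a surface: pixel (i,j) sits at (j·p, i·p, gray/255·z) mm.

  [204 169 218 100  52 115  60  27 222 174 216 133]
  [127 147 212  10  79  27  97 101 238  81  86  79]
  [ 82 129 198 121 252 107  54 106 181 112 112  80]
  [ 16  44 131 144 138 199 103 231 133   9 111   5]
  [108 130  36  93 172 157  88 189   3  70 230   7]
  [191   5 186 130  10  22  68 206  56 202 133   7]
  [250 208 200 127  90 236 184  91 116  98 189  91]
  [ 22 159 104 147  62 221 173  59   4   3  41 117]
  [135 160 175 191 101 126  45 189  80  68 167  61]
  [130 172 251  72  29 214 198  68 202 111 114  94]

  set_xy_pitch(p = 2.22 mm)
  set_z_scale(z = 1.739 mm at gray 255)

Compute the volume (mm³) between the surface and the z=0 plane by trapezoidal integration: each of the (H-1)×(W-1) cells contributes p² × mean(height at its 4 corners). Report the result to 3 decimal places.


height_mm = gray/255 × 1.739; cell vol = 2.22² × mean(4 corners)
unit = 2.22² × 1.739 / (4×255) = 0.00840244 mm³ per gray-sum
row 0: Σ corner-gray over 11 cells = 5405  → 45.4152
row 1: Σ corner-gray over 11 cells = 5268  → 44.2640
row 2: Σ corner-gray over 11 cells = 5413  → 45.4824
row 3: Σ corner-gray over 11 cells = 4958  → 41.6593
row 4: Σ corner-gray over 11 cells = 4685  → 39.3654
row 5: Σ corner-gray over 11 cells = 5653  → 47.4990
row 6: Σ corner-gray over 11 cells = 5504  → 46.2470
row 7: Σ corner-gray over 11 cells = 4885  → 41.0459
row 8: Σ corner-gray over 11 cells = 5886  → 49.4568
Σ rows: total corner-gray = 47657  → 400.4350 mm³

400.435


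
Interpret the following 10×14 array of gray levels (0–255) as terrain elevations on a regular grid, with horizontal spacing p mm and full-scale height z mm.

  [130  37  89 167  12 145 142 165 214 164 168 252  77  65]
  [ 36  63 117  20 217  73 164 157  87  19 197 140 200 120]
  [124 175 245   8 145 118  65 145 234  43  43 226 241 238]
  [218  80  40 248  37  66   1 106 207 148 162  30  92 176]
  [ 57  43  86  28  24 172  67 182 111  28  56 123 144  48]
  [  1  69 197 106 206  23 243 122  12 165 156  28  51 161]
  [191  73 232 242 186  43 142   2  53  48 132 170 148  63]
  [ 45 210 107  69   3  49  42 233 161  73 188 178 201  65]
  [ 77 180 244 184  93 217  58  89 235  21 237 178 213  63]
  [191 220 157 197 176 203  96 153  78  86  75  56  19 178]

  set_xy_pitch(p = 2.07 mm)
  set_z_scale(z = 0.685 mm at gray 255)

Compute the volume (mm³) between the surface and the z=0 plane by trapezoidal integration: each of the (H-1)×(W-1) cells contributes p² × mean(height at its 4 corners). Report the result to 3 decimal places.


164.501

height_mm = gray/255 × 0.685; cell vol = 2.07² × mean(4 corners)
unit = 2.07² × 0.685 / (4×255) = 0.0028776 mm³ per gray-sum
row 0: Σ corner-gray over 13 cells = 6523  → 18.7706
row 1: Σ corner-gray over 13 cells = 6802  → 19.5735
row 2: Σ corner-gray over 13 cells = 6566  → 18.8944
row 3: Σ corner-gray over 13 cells = 5061  → 14.5636
row 4: Σ corner-gray over 13 cells = 5151  → 14.8225
row 5: Σ corner-gray over 13 cells = 6114  → 17.5937
row 6: Σ corner-gray over 13 cells = 6334  → 18.2267
row 7: Σ corner-gray over 13 cells = 7176  → 20.6497
row 8: Σ corner-gray over 13 cells = 7439  → 21.4065
Σ rows: total corner-gray = 57166  → 164.5011 mm³


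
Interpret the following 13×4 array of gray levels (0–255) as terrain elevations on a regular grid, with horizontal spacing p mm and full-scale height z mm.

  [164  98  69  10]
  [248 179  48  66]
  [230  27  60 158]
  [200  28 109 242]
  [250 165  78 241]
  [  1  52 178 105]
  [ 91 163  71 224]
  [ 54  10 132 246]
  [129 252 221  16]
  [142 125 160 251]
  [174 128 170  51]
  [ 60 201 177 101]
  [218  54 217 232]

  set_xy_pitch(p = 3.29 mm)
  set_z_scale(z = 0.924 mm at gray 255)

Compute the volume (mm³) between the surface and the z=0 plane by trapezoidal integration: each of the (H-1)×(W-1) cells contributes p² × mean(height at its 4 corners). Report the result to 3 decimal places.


height_mm = gray/255 × 0.924; cell vol = 3.29² × mean(4 corners)
unit = 3.29² × 0.924 / (4×255) = 0.00980536 mm³ per gray-sum
row 0: Σ corner-gray over 3 cells = 1276  → 12.5116
row 1: Σ corner-gray over 3 cells = 1330  → 13.0411
row 2: Σ corner-gray over 3 cells = 1278  → 12.5313
row 3: Σ corner-gray over 3 cells = 1693  → 16.6005
row 4: Σ corner-gray over 3 cells = 1543  → 15.1297
row 5: Σ corner-gray over 3 cells = 1349  → 13.2274
row 6: Σ corner-gray over 3 cells = 1367  → 13.4039
row 7: Σ corner-gray over 3 cells = 1675  → 16.4240
row 8: Σ corner-gray over 3 cells = 2054  → 20.1402
row 9: Σ corner-gray over 3 cells = 1784  → 17.4928
row 10: Σ corner-gray over 3 cells = 1738  → 17.0417
row 11: Σ corner-gray over 3 cells = 1909  → 18.7184
Σ rows: total corner-gray = 18996  → 186.2626 mm³

186.263


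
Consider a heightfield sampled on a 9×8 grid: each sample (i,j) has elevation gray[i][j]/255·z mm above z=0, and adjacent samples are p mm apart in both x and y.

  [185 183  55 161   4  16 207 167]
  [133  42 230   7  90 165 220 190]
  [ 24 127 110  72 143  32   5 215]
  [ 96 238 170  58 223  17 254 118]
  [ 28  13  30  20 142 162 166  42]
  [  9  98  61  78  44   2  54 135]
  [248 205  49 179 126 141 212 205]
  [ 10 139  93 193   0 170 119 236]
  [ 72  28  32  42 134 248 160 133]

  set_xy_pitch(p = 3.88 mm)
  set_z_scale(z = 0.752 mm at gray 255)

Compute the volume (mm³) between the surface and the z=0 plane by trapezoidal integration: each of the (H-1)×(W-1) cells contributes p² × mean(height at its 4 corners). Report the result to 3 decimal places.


280.481

height_mm = gray/255 × 0.752; cell vol = 3.88² × mean(4 corners)
unit = 3.88² × 0.752 / (4×255) = 0.0110989 mm³ per gray-sum
row 0: Σ corner-gray over 7 cells = 3435  → 38.1248
row 1: Σ corner-gray over 7 cells = 3048  → 33.8295
row 2: Σ corner-gray over 7 cells = 3351  → 37.1925
row 3: Σ corner-gray over 7 cells = 3270  → 36.2935
row 4: Σ corner-gray over 7 cells = 1954  → 21.6873
row 5: Σ corner-gray over 7 cells = 3095  → 34.3512
row 6: Σ corner-gray over 7 cells = 3951  → 43.8519
row 7: Σ corner-gray over 7 cells = 3167  → 35.1503
Σ rows: total corner-gray = 25271  → 280.4811 mm³


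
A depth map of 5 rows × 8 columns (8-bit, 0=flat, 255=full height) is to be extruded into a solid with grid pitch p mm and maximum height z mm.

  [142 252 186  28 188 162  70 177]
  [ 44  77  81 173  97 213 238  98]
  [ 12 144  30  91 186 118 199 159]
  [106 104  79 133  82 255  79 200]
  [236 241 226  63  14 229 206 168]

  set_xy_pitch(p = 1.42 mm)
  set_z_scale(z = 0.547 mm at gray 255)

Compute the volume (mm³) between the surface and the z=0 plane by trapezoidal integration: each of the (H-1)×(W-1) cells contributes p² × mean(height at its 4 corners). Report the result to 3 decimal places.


16.444

height_mm = gray/255 × 0.547; cell vol = 1.42² × mean(4 corners)
unit = 1.42² × 0.547 / (4×255) = 0.00108134 mm³ per gray-sum
row 0: Σ corner-gray over 7 cells = 3991  → 4.3156
row 1: Σ corner-gray over 7 cells = 3607  → 3.9004
row 2: Σ corner-gray over 7 cells = 3477  → 3.7598
row 3: Σ corner-gray over 7 cells = 4132  → 4.4681
Σ rows: total corner-gray = 15207  → 16.4440 mm³


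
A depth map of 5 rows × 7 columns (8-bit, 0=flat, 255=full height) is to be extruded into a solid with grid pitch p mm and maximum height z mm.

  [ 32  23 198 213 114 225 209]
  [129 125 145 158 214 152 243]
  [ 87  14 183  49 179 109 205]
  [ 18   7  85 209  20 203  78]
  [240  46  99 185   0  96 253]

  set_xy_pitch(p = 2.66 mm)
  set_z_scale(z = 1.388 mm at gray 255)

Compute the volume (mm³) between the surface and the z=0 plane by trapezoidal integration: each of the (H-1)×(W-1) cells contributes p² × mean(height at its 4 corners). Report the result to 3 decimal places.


116.118

height_mm = gray/255 × 1.388; cell vol = 2.66² × mean(4 corners)
unit = 2.66² × 1.388 / (4×255) = 0.00962837 mm³ per gray-sum
row 0: Σ corner-gray over 6 cells = 3747  → 36.0775
row 1: Σ corner-gray over 6 cells = 3320  → 31.9662
row 2: Σ corner-gray over 6 cells = 2504  → 24.1094
row 3: Σ corner-gray over 6 cells = 2489  → 23.9650
Σ rows: total corner-gray = 12060  → 116.1181 mm³


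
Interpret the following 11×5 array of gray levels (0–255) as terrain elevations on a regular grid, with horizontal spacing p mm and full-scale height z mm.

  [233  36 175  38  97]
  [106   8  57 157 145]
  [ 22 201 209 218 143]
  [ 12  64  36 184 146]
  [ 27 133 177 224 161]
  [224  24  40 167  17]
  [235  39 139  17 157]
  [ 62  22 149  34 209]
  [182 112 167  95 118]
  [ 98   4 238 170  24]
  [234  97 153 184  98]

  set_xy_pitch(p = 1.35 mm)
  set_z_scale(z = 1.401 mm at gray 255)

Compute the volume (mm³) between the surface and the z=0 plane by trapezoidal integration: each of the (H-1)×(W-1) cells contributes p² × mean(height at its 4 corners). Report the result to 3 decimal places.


height_mm = gray/255 × 1.401; cell vol = 1.35² × mean(4 corners)
unit = 1.35² × 1.401 / (4×255) = 0.00250326 mm³ per gray-sum
row 0: Σ corner-gray over 4 cells = 1523  → 3.8125
row 1: Σ corner-gray over 4 cells = 2116  → 5.2969
row 2: Σ corner-gray over 4 cells = 2147  → 5.3745
row 3: Σ corner-gray over 4 cells = 1982  → 4.9615
row 4: Σ corner-gray over 4 cells = 1959  → 4.9039
row 5: Σ corner-gray over 4 cells = 1485  → 3.7173
row 6: Σ corner-gray over 4 cells = 1463  → 3.6623
row 7: Σ corner-gray over 4 cells = 1729  → 4.3281
row 8: Σ corner-gray over 4 cells = 1994  → 4.9915
row 9: Σ corner-gray over 4 cells = 2146  → 5.3720
Σ rows: total corner-gray = 18544  → 46.4204 mm³

46.420


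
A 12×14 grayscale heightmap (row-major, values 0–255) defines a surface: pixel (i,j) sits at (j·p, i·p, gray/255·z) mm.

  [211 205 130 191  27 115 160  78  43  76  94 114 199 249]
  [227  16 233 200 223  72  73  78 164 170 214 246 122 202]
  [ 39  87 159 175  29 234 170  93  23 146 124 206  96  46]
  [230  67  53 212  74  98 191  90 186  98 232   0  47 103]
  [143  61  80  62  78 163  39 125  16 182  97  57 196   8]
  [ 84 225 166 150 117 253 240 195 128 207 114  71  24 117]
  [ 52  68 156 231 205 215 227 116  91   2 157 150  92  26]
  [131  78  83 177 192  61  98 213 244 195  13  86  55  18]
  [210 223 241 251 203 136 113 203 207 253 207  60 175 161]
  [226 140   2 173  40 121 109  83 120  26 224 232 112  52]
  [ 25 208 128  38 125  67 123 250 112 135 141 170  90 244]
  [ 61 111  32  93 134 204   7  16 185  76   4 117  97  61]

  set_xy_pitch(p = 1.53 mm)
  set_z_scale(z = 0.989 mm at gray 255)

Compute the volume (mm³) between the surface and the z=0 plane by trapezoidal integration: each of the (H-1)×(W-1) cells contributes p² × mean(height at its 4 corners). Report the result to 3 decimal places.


170.363

height_mm = gray/255 × 0.989; cell vol = 1.53² × mean(4 corners)
unit = 1.53² × 0.989 / (4×255) = 0.00226976 mm³ per gray-sum
row 0: Σ corner-gray over 13 cells = 7375  → 16.7394
row 1: Σ corner-gray over 13 cells = 7220  → 16.3876
row 2: Σ corner-gray over 13 cells = 6198  → 14.0679
row 3: Σ corner-gray over 13 cells = 5492  → 12.4655
row 4: Σ corner-gray over 13 cells = 6444  → 14.6263
row 5: Σ corner-gray over 13 cells = 7479  → 16.9755
row 6: Σ corner-gray over 13 cells = 6637  → 15.0644
row 7: Σ corner-gray over 13 cells = 8054  → 18.2806
row 8: Σ corner-gray over 13 cells = 7957  → 18.0604
row 9: Σ corner-gray over 13 cells = 6485  → 14.7194
row 10: Σ corner-gray over 13 cells = 5717  → 12.9762
Σ rows: total corner-gray = 75058  → 170.3633 mm³


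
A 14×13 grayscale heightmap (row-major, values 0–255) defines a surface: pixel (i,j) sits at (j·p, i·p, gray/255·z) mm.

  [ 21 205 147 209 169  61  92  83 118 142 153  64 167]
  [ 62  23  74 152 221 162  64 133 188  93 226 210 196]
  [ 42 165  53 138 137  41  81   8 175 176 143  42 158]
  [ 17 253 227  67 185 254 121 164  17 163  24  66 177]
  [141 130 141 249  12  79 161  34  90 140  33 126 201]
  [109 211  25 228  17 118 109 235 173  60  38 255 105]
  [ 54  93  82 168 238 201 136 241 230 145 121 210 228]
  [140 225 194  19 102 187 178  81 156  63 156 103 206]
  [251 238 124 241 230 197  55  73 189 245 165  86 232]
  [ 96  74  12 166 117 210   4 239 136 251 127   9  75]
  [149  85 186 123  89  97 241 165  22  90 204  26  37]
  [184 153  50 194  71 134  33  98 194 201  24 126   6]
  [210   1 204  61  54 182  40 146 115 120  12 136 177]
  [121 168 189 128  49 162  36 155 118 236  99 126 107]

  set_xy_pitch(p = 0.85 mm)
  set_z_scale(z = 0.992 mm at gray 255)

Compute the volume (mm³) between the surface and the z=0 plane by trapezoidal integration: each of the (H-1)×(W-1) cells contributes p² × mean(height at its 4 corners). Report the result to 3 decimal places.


height_mm = gray/255 × 0.992; cell vol = 0.85² × mean(4 corners)
unit = 0.85² × 0.992 / (4×255) = 0.000702667 mm³ per gray-sum
row 0: Σ corner-gray over 12 cells = 6424  → 4.5139
row 1: Σ corner-gray over 12 cells = 5868  → 4.1232
row 2: Σ corner-gray over 12 cells = 5794  → 4.0713
row 3: Σ corner-gray over 12 cells = 6008  → 4.2216
row 4: Σ corner-gray over 12 cells = 5884  → 4.1345
row 5: Σ corner-gray over 12 cells = 7164  → 5.0339
row 6: Σ corner-gray over 12 cells = 7286  → 5.1196
row 7: Σ corner-gray over 12 cells = 7443  → 5.2299
row 8: Σ corner-gray over 12 cells = 7030  → 4.9397
row 9: Σ corner-gray over 12 cells = 5703  → 4.0073
row 10: Σ corner-gray over 12 cells = 5588  → 3.9265
row 11: Σ corner-gray over 12 cells = 5275  → 3.7066
row 12: Σ corner-gray over 12 cells = 5689  → 3.9975
Σ rows: total corner-gray = 81156  → 57.0256 mm³

57.026


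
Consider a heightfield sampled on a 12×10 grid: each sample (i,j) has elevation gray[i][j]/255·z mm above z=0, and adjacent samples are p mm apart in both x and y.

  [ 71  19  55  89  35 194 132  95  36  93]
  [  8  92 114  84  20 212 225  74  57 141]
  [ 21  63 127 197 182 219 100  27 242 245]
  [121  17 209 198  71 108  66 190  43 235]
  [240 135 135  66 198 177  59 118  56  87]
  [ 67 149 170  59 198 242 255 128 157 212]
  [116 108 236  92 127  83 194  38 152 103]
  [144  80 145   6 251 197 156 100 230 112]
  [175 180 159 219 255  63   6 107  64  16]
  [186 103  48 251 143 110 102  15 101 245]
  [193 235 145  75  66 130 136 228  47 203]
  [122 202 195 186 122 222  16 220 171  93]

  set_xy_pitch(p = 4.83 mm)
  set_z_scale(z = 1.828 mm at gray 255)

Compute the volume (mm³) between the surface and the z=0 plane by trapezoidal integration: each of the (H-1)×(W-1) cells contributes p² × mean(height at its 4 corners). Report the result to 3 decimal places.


2165.082

height_mm = gray/255 × 1.828; cell vol = 4.83² × mean(4 corners)
unit = 4.83² × 1.828 / (4×255) = 0.041809 mm³ per gray-sum
row 0: Σ corner-gray over 9 cells = 3379  → 141.2728
row 1: Σ corner-gray over 9 cells = 4485  → 187.5136
row 2: Σ corner-gray over 9 cells = 4740  → 198.1749
row 3: Σ corner-gray over 9 cells = 4375  → 182.9146
row 4: Σ corner-gray over 9 cells = 5210  → 217.8251
row 5: Σ corner-gray over 9 cells = 5274  → 220.5009
row 6: Σ corner-gray over 9 cells = 4865  → 203.4010
row 7: Σ corner-gray over 9 cells = 4883  → 204.1536
row 8: Σ corner-gray over 9 cells = 4474  → 187.0537
row 9: Σ corner-gray over 9 cells = 4697  → 196.3771
row 10: Σ corner-gray over 9 cells = 5403  → 225.8943
Σ rows: total corner-gray = 51785  → 2165.0816 mm³


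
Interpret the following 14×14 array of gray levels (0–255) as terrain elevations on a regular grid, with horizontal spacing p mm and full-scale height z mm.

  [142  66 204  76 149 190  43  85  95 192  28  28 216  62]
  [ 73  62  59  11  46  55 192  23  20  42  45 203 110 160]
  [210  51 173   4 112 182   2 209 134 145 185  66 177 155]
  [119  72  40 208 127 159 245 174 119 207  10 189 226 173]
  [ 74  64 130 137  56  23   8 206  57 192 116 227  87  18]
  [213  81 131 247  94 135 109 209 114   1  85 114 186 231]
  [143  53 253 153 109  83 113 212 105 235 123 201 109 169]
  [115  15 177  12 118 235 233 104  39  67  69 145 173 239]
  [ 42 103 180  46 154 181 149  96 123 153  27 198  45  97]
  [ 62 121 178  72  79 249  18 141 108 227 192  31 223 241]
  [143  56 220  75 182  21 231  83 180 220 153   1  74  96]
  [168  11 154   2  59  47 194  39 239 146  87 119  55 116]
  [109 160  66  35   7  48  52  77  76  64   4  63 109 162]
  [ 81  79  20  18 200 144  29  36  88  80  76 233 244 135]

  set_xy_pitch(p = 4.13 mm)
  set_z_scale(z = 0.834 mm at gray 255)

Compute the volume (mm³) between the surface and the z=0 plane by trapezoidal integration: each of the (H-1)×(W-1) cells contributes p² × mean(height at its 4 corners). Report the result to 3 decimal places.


height_mm = gray/255 × 0.834; cell vol = 4.13² × mean(4 corners)
unit = 4.13² × 0.834 / (4×255) = 0.0139465 mm³ per gray-sum
row 0: Σ corner-gray over 13 cells = 4917  → 68.5751
row 1: Σ corner-gray over 13 cells = 5214  → 72.7172
row 2: Σ corner-gray over 13 cells = 7089  → 98.8669
row 3: Σ corner-gray over 13 cells = 6542  → 91.2382
row 4: Σ corner-gray over 13 cells = 6154  → 85.8269
row 5: Σ corner-gray over 13 cells = 7266  → 101.3354
row 6: Σ corner-gray over 13 cells = 6938  → 96.7610
row 7: Σ corner-gray over 13 cells = 6177  → 86.1477
row 8: Σ corner-gray over 13 cells = 6630  → 92.4655
row 9: Σ corner-gray over 13 cells = 6812  → 95.0037
row 10: Σ corner-gray over 13 cells = 5819  → 81.1548
row 11: Σ corner-gray over 13 cells = 4381  → 61.0997
row 12: Σ corner-gray over 13 cells = 4503  → 62.8012
Σ rows: total corner-gray = 78442  → 1093.9932 mm³

1093.993


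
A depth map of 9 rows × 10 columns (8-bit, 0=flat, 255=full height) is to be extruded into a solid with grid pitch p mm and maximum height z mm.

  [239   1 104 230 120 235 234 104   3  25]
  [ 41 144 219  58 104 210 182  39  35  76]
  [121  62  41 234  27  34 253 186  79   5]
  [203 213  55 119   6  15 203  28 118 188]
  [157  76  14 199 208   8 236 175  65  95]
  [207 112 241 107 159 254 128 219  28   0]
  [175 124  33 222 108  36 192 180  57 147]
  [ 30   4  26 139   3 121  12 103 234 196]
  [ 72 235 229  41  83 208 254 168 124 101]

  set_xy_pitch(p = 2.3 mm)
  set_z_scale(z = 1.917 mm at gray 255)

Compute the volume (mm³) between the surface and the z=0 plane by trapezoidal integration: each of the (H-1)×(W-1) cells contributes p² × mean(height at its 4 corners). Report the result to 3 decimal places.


342.137

height_mm = gray/255 × 1.917; cell vol = 2.3² × mean(4 corners)
unit = 2.3² × 1.917 / (4×255) = 0.00994209 mm³ per gray-sum
row 0: Σ corner-gray over 9 cells = 4425  → 43.9937
row 1: Σ corner-gray over 9 cells = 4057  → 40.3351
row 2: Σ corner-gray over 9 cells = 3863  → 38.4063
row 3: Σ corner-gray over 9 cells = 4119  → 40.9515
row 4: Σ corner-gray over 9 cells = 4917  → 48.8852
row 5: Σ corner-gray over 9 cells = 4929  → 49.0046
row 6: Σ corner-gray over 9 cells = 3736  → 37.1436
row 7: Σ corner-gray over 9 cells = 4367  → 43.4171
Σ rows: total corner-gray = 34413  → 342.1371 mm³


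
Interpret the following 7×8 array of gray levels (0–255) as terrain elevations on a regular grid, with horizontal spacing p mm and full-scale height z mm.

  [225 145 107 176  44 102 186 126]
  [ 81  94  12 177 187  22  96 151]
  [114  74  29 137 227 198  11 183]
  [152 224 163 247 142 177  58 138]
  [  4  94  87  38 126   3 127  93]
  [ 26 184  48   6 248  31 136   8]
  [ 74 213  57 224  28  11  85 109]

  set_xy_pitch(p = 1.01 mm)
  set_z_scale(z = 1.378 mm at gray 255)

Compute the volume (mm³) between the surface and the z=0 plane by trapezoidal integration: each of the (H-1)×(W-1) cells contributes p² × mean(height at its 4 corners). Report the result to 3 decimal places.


height_mm = gray/255 × 1.378; cell vol = 1.01² × mean(4 corners)
unit = 1.01² × 1.378 / (4×255) = 0.00137814 mm³ per gray-sum
row 0: Σ corner-gray over 7 cells = 3279  → 4.5189
row 1: Σ corner-gray over 7 cells = 3057  → 4.2130
row 2: Σ corner-gray over 7 cells = 3961  → 5.4588
row 3: Σ corner-gray over 7 cells = 3359  → 4.6292
row 4: Σ corner-gray over 7 cells = 2387  → 3.2896
row 5: Σ corner-gray over 7 cells = 2759  → 3.8023
Σ rows: total corner-gray = 18802  → 25.9117 mm³

25.912


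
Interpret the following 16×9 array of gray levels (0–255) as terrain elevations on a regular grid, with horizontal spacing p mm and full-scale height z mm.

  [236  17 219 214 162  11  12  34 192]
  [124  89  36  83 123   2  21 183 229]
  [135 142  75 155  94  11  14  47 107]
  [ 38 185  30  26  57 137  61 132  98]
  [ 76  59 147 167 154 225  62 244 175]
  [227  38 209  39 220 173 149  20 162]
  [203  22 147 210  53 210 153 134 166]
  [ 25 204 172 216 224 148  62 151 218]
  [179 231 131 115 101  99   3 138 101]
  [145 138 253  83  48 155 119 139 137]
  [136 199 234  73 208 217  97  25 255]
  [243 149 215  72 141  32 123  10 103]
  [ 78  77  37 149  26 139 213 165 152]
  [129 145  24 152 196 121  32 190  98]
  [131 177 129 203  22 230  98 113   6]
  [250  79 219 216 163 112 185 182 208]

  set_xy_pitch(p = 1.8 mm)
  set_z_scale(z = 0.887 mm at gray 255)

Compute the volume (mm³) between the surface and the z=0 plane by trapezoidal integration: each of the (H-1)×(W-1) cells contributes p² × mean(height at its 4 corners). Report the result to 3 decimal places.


168.747

height_mm = gray/255 × 0.887; cell vol = 1.8² × mean(4 corners)
unit = 1.8² × 0.887 / (4×255) = 0.00281753 mm³ per gray-sum
row 0: Σ corner-gray over 8 cells = 3193  → 8.9964
row 1: Σ corner-gray over 8 cells = 2745  → 7.7341
row 2: Σ corner-gray over 8 cells = 2710  → 7.6355
row 3: Σ corner-gray over 8 cells = 3759  → 10.5911
row 4: Σ corner-gray over 8 cells = 4452  → 12.5436
row 5: Σ corner-gray over 8 cells = 4312  → 12.1492
row 6: Σ corner-gray over 8 cells = 4824  → 13.5918
row 7: Σ corner-gray over 8 cells = 4513  → 12.7155
row 8: Σ corner-gray over 8 cells = 4068  → 11.4617
row 9: Σ corner-gray over 8 cells = 4649  → 13.0987
row 10: Σ corner-gray over 8 cells = 4327  → 12.1914
row 11: Σ corner-gray over 8 cells = 3672  → 10.3460
row 12: Σ corner-gray over 8 cells = 3789  → 10.6756
row 13: Σ corner-gray over 8 cells = 4028  → 11.3490
row 14: Σ corner-gray over 8 cells = 4851  → 13.6678
Σ rows: total corner-gray = 59892  → 168.7475 mm³


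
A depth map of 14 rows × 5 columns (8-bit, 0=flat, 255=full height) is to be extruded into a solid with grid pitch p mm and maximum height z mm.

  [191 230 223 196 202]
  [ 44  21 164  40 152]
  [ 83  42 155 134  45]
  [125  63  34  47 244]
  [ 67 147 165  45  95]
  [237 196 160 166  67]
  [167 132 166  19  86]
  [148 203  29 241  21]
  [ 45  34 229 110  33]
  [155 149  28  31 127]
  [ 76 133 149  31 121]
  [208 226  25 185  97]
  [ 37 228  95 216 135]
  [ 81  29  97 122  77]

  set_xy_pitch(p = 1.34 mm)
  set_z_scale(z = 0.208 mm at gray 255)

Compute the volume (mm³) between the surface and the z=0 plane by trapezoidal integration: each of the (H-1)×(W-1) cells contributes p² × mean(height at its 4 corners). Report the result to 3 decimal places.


height_mm = gray/255 × 0.208; cell vol = 1.34² × mean(4 corners)
unit = 1.34² × 0.208 / (4×255) = 0.000366162 mm³ per gray-sum
row 0: Σ corner-gray over 4 cells = 2337  → 0.8557
row 1: Σ corner-gray over 4 cells = 1436  → 0.5258
row 2: Σ corner-gray over 4 cells = 1447  → 0.5298
row 3: Σ corner-gray over 4 cells = 1533  → 0.5613
row 4: Σ corner-gray over 4 cells = 2224  → 0.8143
row 5: Σ corner-gray over 4 cells = 2235  → 0.8184
row 6: Σ corner-gray over 4 cells = 2002  → 0.7331
row 7: Σ corner-gray over 4 cells = 1939  → 0.7100
row 8: Σ corner-gray over 4 cells = 1522  → 0.5573
row 9: Σ corner-gray over 4 cells = 1521  → 0.5569
row 10: Σ corner-gray over 4 cells = 2000  → 0.7323
row 11: Σ corner-gray over 4 cells = 2427  → 0.8887
row 12: Σ corner-gray over 4 cells = 1904  → 0.6972
Σ rows: total corner-gray = 24527  → 8.9808 mm³

8.981


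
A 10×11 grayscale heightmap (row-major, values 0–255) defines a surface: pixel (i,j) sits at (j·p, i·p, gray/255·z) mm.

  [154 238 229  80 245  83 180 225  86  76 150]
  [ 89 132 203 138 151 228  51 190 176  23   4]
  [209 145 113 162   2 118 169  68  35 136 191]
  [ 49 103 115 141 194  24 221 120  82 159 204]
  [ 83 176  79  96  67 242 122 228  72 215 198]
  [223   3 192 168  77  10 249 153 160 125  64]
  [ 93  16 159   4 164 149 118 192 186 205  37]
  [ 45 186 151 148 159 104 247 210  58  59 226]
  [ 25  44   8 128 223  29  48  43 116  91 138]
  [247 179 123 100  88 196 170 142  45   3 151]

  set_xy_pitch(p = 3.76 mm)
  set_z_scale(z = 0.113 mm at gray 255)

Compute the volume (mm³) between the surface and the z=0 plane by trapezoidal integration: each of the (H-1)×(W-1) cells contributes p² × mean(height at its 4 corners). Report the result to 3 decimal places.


height_mm = gray/255 × 0.113; cell vol = 3.76² × mean(4 corners)
unit = 3.76² × 0.113 / (4×255) = 0.00156622 mm³ per gray-sum
row 0: Σ corner-gray over 10 cells = 5865  → 9.1859
row 1: Σ corner-gray over 10 cells = 4973  → 7.7888
row 2: Σ corner-gray over 10 cells = 4867  → 7.6228
row 3: Σ corner-gray over 10 cells = 5446  → 8.5297
row 4: Σ corner-gray over 10 cells = 5436  → 8.5140
row 5: Σ corner-gray over 10 cells = 5077  → 7.9517
row 6: Σ corner-gray over 10 cells = 5431  → 8.5062
row 7: Σ corner-gray over 10 cells = 4538  → 7.1075
row 8: Σ corner-gray over 10 cells = 4113  → 6.4419
Σ rows: total corner-gray = 45746  → 71.6485 mm³

71.648


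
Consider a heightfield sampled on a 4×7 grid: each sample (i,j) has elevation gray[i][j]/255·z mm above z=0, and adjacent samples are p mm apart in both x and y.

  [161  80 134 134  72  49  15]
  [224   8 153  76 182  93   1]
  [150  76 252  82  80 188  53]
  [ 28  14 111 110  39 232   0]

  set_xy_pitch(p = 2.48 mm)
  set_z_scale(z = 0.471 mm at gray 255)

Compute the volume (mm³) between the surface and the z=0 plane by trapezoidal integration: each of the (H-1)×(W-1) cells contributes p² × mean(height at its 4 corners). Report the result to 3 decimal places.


22.067

height_mm = gray/255 × 0.471; cell vol = 2.48² × mean(4 corners)
unit = 2.48² × 0.471 / (4×255) = 0.00284004 mm³ per gray-sum
row 0: Σ corner-gray over 6 cells = 2363  → 6.7110
row 1: Σ corner-gray over 6 cells = 2808  → 7.9748
row 2: Σ corner-gray over 6 cells = 2599  → 7.3813
Σ rows: total corner-gray = 7770  → 22.0671 mm³


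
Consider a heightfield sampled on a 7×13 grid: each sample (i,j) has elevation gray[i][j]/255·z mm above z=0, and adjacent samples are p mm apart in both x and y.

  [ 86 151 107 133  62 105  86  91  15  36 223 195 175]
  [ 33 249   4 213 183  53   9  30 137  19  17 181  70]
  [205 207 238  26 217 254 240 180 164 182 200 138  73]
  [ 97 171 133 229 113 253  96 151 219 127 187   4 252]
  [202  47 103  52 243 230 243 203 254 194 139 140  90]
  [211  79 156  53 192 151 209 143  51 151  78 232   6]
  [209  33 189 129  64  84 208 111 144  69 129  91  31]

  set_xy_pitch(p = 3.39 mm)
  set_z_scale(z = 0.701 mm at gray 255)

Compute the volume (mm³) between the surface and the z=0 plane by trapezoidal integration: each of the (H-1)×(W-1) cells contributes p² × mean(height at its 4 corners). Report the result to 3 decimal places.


height_mm = gray/255 × 0.701; cell vol = 3.39² × mean(4 corners)
unit = 3.39² × 0.701 / (4×255) = 0.007898 mm³ per gray-sum
row 0: Σ corner-gray over 12 cells = 4962  → 39.1899
row 1: Σ corner-gray over 12 cells = 6663  → 52.6244
row 2: Σ corner-gray over 12 cells = 8085  → 63.8553
row 3: Σ corner-gray over 12 cells = 7703  → 60.8383
row 4: Σ corner-gray over 12 cells = 7195  → 56.8261
row 5: Σ corner-gray over 12 cells = 5949  → 46.9852
Σ rows: total corner-gray = 40557  → 320.3193 mm³

320.319
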